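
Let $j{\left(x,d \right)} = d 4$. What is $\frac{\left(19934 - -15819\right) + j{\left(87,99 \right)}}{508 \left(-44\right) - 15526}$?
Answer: $- \frac{36149}{37878} \approx -0.95435$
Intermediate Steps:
$j{\left(x,d \right)} = 4 d$
$\frac{\left(19934 - -15819\right) + j{\left(87,99 \right)}}{508 \left(-44\right) - 15526} = \frac{\left(19934 - -15819\right) + 4 \cdot 99}{508 \left(-44\right) - 15526} = \frac{\left(19934 + 15819\right) + 396}{-22352 - 15526} = \frac{35753 + 396}{-37878} = 36149 \left(- \frac{1}{37878}\right) = - \frac{36149}{37878}$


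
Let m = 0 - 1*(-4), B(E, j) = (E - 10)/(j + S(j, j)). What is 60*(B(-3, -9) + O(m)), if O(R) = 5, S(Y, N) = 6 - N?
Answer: 170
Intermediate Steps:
B(E, j) = -5/3 + E/6 (B(E, j) = (E - 10)/(j + (6 - j)) = (-10 + E)/6 = (-10 + E)*(⅙) = -5/3 + E/6)
m = 4 (m = 0 + 4 = 4)
60*(B(-3, -9) + O(m)) = 60*((-5/3 + (⅙)*(-3)) + 5) = 60*((-5/3 - ½) + 5) = 60*(-13/6 + 5) = 60*(17/6) = 170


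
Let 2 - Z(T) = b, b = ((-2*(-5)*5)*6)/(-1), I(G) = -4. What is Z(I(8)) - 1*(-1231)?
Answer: 1533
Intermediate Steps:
b = -300 (b = ((10*5)*6)*(-1) = (50*6)*(-1) = 300*(-1) = -300)
Z(T) = 302 (Z(T) = 2 - 1*(-300) = 2 + 300 = 302)
Z(I(8)) - 1*(-1231) = 302 - 1*(-1231) = 302 + 1231 = 1533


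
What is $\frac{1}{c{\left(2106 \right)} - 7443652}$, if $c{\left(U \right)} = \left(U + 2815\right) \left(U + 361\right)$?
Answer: $\frac{1}{4696455} \approx 2.1293 \cdot 10^{-7}$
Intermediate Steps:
$c{\left(U \right)} = \left(361 + U\right) \left(2815 + U\right)$ ($c{\left(U \right)} = \left(2815 + U\right) \left(361 + U\right) = \left(361 + U\right) \left(2815 + U\right)$)
$\frac{1}{c{\left(2106 \right)} - 7443652} = \frac{1}{\left(1016215 + 2106^{2} + 3176 \cdot 2106\right) - 7443652} = \frac{1}{\left(1016215 + 4435236 + 6688656\right) - 7443652} = \frac{1}{12140107 - 7443652} = \frac{1}{4696455}$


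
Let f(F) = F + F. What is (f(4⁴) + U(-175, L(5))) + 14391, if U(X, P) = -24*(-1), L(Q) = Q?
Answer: 14927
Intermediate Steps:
U(X, P) = 24
f(F) = 2*F
(f(4⁴) + U(-175, L(5))) + 14391 = (2*4⁴ + 24) + 14391 = (2*256 + 24) + 14391 = (512 + 24) + 14391 = 536 + 14391 = 14927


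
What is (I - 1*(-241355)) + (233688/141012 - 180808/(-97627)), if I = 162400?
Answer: 1987973255477/4923669 ≈ 4.0376e+5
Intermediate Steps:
(I - 1*(-241355)) + (233688/141012 - 180808/(-97627)) = (162400 - 1*(-241355)) + (233688/141012 - 180808/(-97627)) = (162400 + 241355) + (233688*(1/141012) - 180808*(-1/97627)) = 403755 + (19474/11751 + 776/419) = 403755 + 17278382/4923669 = 1987973255477/4923669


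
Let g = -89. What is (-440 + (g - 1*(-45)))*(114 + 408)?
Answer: -252648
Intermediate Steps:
(-440 + (g - 1*(-45)))*(114 + 408) = (-440 + (-89 - 1*(-45)))*(114 + 408) = (-440 + (-89 + 45))*522 = (-440 - 44)*522 = -484*522 = -252648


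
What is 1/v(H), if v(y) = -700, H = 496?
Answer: -1/700 ≈ -0.0014286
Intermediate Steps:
1/v(H) = 1/(-700) = -1/700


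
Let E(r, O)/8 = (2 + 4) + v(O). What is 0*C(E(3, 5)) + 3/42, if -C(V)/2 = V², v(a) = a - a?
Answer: 1/14 ≈ 0.071429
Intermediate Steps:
v(a) = 0
E(r, O) = 48 (E(r, O) = 8*((2 + 4) + 0) = 8*(6 + 0) = 8*6 = 48)
C(V) = -2*V²
0*C(E(3, 5)) + 3/42 = 0*(-2*48²) + 3/42 = 0*(-2*2304) + 3*(1/42) = 0*(-4608) + 1/14 = 0 + 1/14 = 1/14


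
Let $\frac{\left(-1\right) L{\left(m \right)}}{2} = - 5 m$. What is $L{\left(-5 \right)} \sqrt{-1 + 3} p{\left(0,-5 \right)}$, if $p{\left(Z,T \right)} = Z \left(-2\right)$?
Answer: $0$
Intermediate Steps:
$L{\left(m \right)} = 10 m$ ($L{\left(m \right)} = - 2 \left(- 5 m\right) = 10 m$)
$p{\left(Z,T \right)} = - 2 Z$
$L{\left(-5 \right)} \sqrt{-1 + 3} p{\left(0,-5 \right)} = 10 \left(-5\right) \sqrt{-1 + 3} \left(\left(-2\right) 0\right) = - 50 \sqrt{2} \cdot 0 = 0$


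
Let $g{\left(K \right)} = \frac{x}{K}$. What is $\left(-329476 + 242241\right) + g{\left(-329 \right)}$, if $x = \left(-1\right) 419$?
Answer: $- \frac{28699896}{329} \approx -87234.0$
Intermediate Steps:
$x = -419$
$g{\left(K \right)} = - \frac{419}{K}$
$\left(-329476 + 242241\right) + g{\left(-329 \right)} = \left(-329476 + 242241\right) - \frac{419}{-329} = -87235 - - \frac{419}{329} = -87235 + \frac{419}{329} = - \frac{28699896}{329}$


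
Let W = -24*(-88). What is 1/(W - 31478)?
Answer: -1/29366 ≈ -3.4053e-5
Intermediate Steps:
W = 2112
1/(W - 31478) = 1/(2112 - 31478) = 1/(-29366) = -1/29366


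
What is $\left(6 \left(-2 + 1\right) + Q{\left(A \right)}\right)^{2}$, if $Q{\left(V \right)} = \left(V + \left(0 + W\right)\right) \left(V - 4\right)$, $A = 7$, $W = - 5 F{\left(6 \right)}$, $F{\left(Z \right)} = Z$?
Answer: $5625$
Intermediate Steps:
$W = -30$ ($W = \left(-5\right) 6 = -30$)
$Q{\left(V \right)} = \left(-30 + V\right) \left(-4 + V\right)$ ($Q{\left(V \right)} = \left(V + \left(0 - 30\right)\right) \left(V - 4\right) = \left(V - 30\right) \left(-4 + V\right) = \left(-30 + V\right) \left(-4 + V\right)$)
$\left(6 \left(-2 + 1\right) + Q{\left(A \right)}\right)^{2} = \left(6 \left(-2 + 1\right) + \left(120 + 7^{2} - 238\right)\right)^{2} = \left(6 \left(-1\right) + \left(120 + 49 - 238\right)\right)^{2} = \left(-6 - 69\right)^{2} = \left(-75\right)^{2} = 5625$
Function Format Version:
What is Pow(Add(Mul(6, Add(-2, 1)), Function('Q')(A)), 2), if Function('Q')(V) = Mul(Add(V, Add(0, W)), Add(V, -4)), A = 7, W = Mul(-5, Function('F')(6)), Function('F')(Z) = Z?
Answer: 5625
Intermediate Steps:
W = -30 (W = Mul(-5, 6) = -30)
Function('Q')(V) = Mul(Add(-30, V), Add(-4, V)) (Function('Q')(V) = Mul(Add(V, Add(0, -30)), Add(V, -4)) = Mul(Add(V, -30), Add(-4, V)) = Mul(Add(-30, V), Add(-4, V)))
Pow(Add(Mul(6, Add(-2, 1)), Function('Q')(A)), 2) = Pow(Add(Mul(6, Add(-2, 1)), Add(120, Pow(7, 2), Mul(-34, 7))), 2) = Pow(Add(Mul(6, -1), Add(120, 49, -238)), 2) = Pow(Add(-6, -69), 2) = Pow(-75, 2) = 5625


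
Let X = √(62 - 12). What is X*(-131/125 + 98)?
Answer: 12119*√2/25 ≈ 685.55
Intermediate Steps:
X = 5*√2 (X = √50 = 5*√2 ≈ 7.0711)
X*(-131/125 + 98) = (5*√2)*(-131/125 + 98) = (5*√2)*(12119/125) = 12119*√2/25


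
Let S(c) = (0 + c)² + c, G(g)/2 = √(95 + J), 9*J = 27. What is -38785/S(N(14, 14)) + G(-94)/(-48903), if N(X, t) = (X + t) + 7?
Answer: -7757/252 - 14*√2/48903 ≈ -30.782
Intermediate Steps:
J = 3 (J = (⅑)*27 = 3)
G(g) = 14*√2 (G(g) = 2*√(95 + 3) = 2*√98 = 2*(7*√2) = 14*√2)
N(X, t) = 7 + X + t
S(c) = c + c² (S(c) = c² + c = c + c²)
-38785/S(N(14, 14)) + G(-94)/(-48903) = -38785*1/((1 + (7 + 14 + 14))*(7 + 14 + 14)) + (14*√2)/(-48903) = -38785*1/(35*(1 + 35)) + (14*√2)*(-1/48903) = -38785/(35*36) - 14*√2/48903 = -38785/1260 - 14*√2/48903 = -38785*1/1260 - 14*√2/48903 = -7757/252 - 14*√2/48903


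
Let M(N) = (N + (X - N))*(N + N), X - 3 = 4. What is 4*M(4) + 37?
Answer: 261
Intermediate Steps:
X = 7 (X = 3 + 4 = 7)
M(N) = 14*N (M(N) = (N + (7 - N))*(N + N) = 7*(2*N) = 14*N)
4*M(4) + 37 = 4*(14*4) + 37 = 4*56 + 37 = 224 + 37 = 261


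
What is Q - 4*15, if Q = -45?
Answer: -105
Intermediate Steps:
Q - 4*15 = -45 - 4*15 = -45 - 60 = -105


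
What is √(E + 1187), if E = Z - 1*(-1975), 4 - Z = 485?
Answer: √2681 ≈ 51.778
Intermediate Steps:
Z = -481 (Z = 4 - 1*485 = 4 - 485 = -481)
E = 1494 (E = -481 - 1*(-1975) = -481 + 1975 = 1494)
√(E + 1187) = √(1494 + 1187) = √2681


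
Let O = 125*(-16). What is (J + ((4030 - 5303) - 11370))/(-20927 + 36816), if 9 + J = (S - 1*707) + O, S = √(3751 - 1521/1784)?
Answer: -15359/15889 + 23*√5640562/14172988 ≈ -0.96279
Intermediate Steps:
S = 23*√5640562/892 (S = √(3751 - 1521*1/1784) = √(3751 - 1521/1784) = √(6690263/1784) = 23*√5640562/892 ≈ 61.238)
O = -2000
J = -2716 + 23*√5640562/892 (J = -9 + ((23*√5640562/892 - 1*707) - 2000) = -9 + ((23*√5640562/892 - 707) - 2000) = -9 + ((-707 + 23*√5640562/892) - 2000) = -9 + (-2707 + 23*√5640562/892) = -2716 + 23*√5640562/892 ≈ -2654.8)
(J + ((4030 - 5303) - 11370))/(-20927 + 36816) = ((-2716 + 23*√5640562/892) + ((4030 - 5303) - 11370))/(-20927 + 36816) = ((-2716 + 23*√5640562/892) + (-1273 - 11370))/15889 = ((-2716 + 23*√5640562/892) - 12643)*(1/15889) = (-15359 + 23*√5640562/892)*(1/15889) = -15359/15889 + 23*√5640562/14172988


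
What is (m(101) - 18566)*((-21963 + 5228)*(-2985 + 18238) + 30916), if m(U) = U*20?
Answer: 4223003133294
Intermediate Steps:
m(U) = 20*U
(m(101) - 18566)*((-21963 + 5228)*(-2985 + 18238) + 30916) = (20*101 - 18566)*((-21963 + 5228)*(-2985 + 18238) + 30916) = (2020 - 18566)*(-16735*15253 + 30916) = -16546*(-255258955 + 30916) = -16546*(-255228039) = 4223003133294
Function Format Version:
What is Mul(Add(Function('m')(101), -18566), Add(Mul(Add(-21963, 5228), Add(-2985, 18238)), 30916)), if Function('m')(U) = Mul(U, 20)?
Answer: 4223003133294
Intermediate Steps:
Function('m')(U) = Mul(20, U)
Mul(Add(Function('m')(101), -18566), Add(Mul(Add(-21963, 5228), Add(-2985, 18238)), 30916)) = Mul(Add(Mul(20, 101), -18566), Add(Mul(Add(-21963, 5228), Add(-2985, 18238)), 30916)) = Mul(Add(2020, -18566), Add(Mul(-16735, 15253), 30916)) = Mul(-16546, Add(-255258955, 30916)) = Mul(-16546, -255228039) = 4223003133294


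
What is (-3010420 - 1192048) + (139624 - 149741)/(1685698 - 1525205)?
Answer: -674466706841/160493 ≈ -4.2025e+6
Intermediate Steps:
(-3010420 - 1192048) + (139624 - 149741)/(1685698 - 1525205) = -4202468 - 10117/160493 = -674466706841/160493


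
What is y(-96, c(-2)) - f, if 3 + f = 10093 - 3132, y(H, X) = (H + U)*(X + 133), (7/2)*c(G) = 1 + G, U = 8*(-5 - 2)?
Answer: -189914/7 ≈ -27131.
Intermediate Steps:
U = -56 (U = 8*(-7) = -56)
c(G) = 2/7 + 2*G/7 (c(G) = 2*(1 + G)/7 = 2/7 + 2*G/7)
y(H, X) = (-56 + H)*(133 + X) (y(H, X) = (H - 56)*(X + 133) = (-56 + H)*(133 + X))
f = 6958 (f = -3 + (10093 - 3132) = -3 + 6961 = 6958)
y(-96, c(-2)) - f = (-7448 - 56*(2/7 + (2/7)*(-2)) + 133*(-96) - 96*(2/7 + (2/7)*(-2))) - 1*6958 = (-7448 - 56*(2/7 - 4/7) - 12768 - 96*(2/7 - 4/7)) - 6958 = (-7448 - 56*(-2/7) - 12768 - 96*(-2/7)) - 6958 = (-7448 + 16 - 12768 + 192/7) - 6958 = -141208/7 - 6958 = -189914/7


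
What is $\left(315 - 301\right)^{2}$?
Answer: $196$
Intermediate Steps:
$\left(315 - 301\right)^{2} = 14^{2} = 196$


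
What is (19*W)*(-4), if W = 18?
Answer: -1368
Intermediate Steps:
(19*W)*(-4) = (19*18)*(-4) = 342*(-4) = -1368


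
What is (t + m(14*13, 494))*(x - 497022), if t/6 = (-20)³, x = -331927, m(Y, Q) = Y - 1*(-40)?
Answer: 39605525322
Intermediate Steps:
m(Y, Q) = 40 + Y (m(Y, Q) = Y + 40 = 40 + Y)
t = -48000 (t = 6*(-20)³ = 6*(-8000) = -48000)
(t + m(14*13, 494))*(x - 497022) = (-48000 + (40 + 14*13))*(-331927 - 497022) = (-48000 + (40 + 182))*(-828949) = (-48000 + 222)*(-828949) = -47778*(-828949) = 39605525322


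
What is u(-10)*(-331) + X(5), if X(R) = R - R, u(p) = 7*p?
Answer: 23170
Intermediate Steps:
X(R) = 0
u(-10)*(-331) + X(5) = (7*(-10))*(-331) + 0 = -70*(-331) + 0 = 23170 + 0 = 23170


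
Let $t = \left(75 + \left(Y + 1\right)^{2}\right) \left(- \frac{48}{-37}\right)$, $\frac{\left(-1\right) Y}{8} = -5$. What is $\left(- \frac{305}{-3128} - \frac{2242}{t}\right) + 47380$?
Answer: $\frac{780727432753}{16478304} \approx 47379.0$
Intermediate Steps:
$Y = 40$ ($Y = \left(-8\right) \left(-5\right) = 40$)
$t = \frac{84288}{37}$ ($t = \left(75 + \left(40 + 1\right)^{2}\right) \left(- \frac{48}{-37}\right) = \left(75 + 41^{2}\right) \left(\left(-48\right) \left(- \frac{1}{37}\right)\right) = \left(75 + 1681\right) \frac{48}{37} = 1756 \cdot \frac{48}{37} = \frac{84288}{37} \approx 2278.1$)
$\left(- \frac{305}{-3128} - \frac{2242}{t}\right) + 47380 = \left(- \frac{305}{-3128} - \frac{2242}{\frac{84288}{37}}\right) + 47380 = \left(\left(-305\right) \left(- \frac{1}{3128}\right) - \frac{41477}{42144}\right) + 47380 = \left(\frac{305}{3128} - \frac{41477}{42144}\right) + 47380 = - \frac{14610767}{16478304} + 47380 = \frac{780727432753}{16478304}$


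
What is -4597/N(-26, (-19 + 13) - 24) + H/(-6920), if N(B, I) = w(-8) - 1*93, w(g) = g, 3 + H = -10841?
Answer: 8226621/174730 ≈ 47.082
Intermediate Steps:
H = -10844 (H = -3 - 10841 = -10844)
N(B, I) = -101 (N(B, I) = -8 - 1*93 = -8 - 93 = -101)
-4597/N(-26, (-19 + 13) - 24) + H/(-6920) = -4597/(-101) - 10844/(-6920) = -4597*(-1/101) - 10844*(-1/6920) = 4597/101 + 2711/1730 = 8226621/174730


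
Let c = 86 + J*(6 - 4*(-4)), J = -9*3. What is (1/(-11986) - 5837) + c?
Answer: -76051171/11986 ≈ -6345.0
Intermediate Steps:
J = -27
c = -508 (c = 86 - 27*(6 - 4*(-4)) = 86 - 27*(6 + 16) = 86 - 27*22 = 86 - 594 = -508)
(1/(-11986) - 5837) + c = (1/(-11986) - 5837) - 508 = (-1/11986 - 5837) - 508 = -69962283/11986 - 508 = -76051171/11986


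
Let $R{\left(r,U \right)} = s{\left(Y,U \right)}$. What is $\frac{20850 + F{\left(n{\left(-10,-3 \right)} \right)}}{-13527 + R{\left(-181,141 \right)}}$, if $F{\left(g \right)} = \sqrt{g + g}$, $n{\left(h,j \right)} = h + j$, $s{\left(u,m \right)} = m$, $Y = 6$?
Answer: $- \frac{3475}{2231} - \frac{i \sqrt{26}}{13386} \approx -1.5576 - 0.00038092 i$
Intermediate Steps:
$R{\left(r,U \right)} = U$
$F{\left(g \right)} = \sqrt{2} \sqrt{g}$ ($F{\left(g \right)} = \sqrt{2 g} = \sqrt{2} \sqrt{g}$)
$\frac{20850 + F{\left(n{\left(-10,-3 \right)} \right)}}{-13527 + R{\left(-181,141 \right)}} = \frac{20850 + \sqrt{2} \sqrt{-10 - 3}}{-13527 + 141} = \frac{20850 + \sqrt{2} \sqrt{-13}}{-13386} = \left(20850 + \sqrt{2} i \sqrt{13}\right) \left(- \frac{1}{13386}\right) = \left(20850 + i \sqrt{26}\right) \left(- \frac{1}{13386}\right) = - \frac{3475}{2231} - \frac{i \sqrt{26}}{13386}$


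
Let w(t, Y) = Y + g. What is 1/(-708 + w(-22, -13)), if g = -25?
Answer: -1/746 ≈ -0.0013405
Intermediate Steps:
w(t, Y) = -25 + Y (w(t, Y) = Y - 25 = -25 + Y)
1/(-708 + w(-22, -13)) = 1/(-708 + (-25 - 13)) = 1/(-708 - 38) = 1/(-746) = -1/746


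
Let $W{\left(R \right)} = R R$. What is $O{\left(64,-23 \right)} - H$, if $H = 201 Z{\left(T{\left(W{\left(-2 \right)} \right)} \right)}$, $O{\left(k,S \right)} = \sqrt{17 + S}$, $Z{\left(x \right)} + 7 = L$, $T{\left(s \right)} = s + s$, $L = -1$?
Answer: $1608 + i \sqrt{6} \approx 1608.0 + 2.4495 i$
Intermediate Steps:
$W{\left(R \right)} = R^{2}$
$T{\left(s \right)} = 2 s$
$Z{\left(x \right)} = -8$ ($Z{\left(x \right)} = -7 - 1 = -8$)
$H = -1608$ ($H = 201 \left(-8\right) = -1608$)
$O{\left(64,-23 \right)} - H = \sqrt{17 - 23} - -1608 = \sqrt{-6} + 1608 = i \sqrt{6} + 1608 = 1608 + i \sqrt{6}$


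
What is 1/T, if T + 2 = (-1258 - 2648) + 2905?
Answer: -1/1003 ≈ -0.00099701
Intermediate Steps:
T = -1003 (T = -2 + ((-1258 - 2648) + 2905) = -2 + (-3906 + 2905) = -2 - 1001 = -1003)
1/T = 1/(-1003) = -1/1003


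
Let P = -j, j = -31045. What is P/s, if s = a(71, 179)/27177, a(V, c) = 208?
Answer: 843709965/208 ≈ 4.0563e+6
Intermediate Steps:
P = 31045 (P = -1*(-31045) = 31045)
s = 208/27177 ≈ 0.0076535
P/s = 31045/(208/27177) = 31045*(27177/208) = 843709965/208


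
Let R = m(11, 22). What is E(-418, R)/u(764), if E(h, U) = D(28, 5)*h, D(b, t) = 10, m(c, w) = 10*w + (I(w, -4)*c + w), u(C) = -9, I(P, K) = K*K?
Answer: 4180/9 ≈ 464.44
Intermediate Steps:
I(P, K) = K²
m(c, w) = 11*w + 16*c (m(c, w) = 10*w + ((-4)²*c + w) = 10*w + (16*c + w) = 10*w + (w + 16*c) = 11*w + 16*c)
R = 418 (R = 11*22 + 16*11 = 242 + 176 = 418)
E(h, U) = 10*h
E(-418, R)/u(764) = (10*(-418))/(-9) = -4180*(-⅑) = 4180/9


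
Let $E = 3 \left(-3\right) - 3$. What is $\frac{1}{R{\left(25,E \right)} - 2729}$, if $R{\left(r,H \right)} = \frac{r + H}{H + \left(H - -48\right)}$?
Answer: $- \frac{24}{65483} \approx -0.00036651$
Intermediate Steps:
$E = -12$ ($E = -9 - 3 = -12$)
$R{\left(r,H \right)} = \frac{H + r}{48 + 2 H}$ ($R{\left(r,H \right)} = \frac{H + r}{H + \left(H + 48\right)} = \frac{H + r}{H + \left(48 + H\right)} = \frac{H + r}{48 + 2 H}$)
$\frac{1}{R{\left(25,E \right)} - 2729} = \frac{1}{\frac{-12 + 25}{2 \left(24 - 12\right)} - 2729} = \frac{1}{\frac{1}{2} \cdot \frac{1}{12} \cdot 13 - 2729} = \frac{1}{\frac{13}{24} - 2729} = \frac{1}{- \frac{65483}{24}} = - \frac{24}{65483}$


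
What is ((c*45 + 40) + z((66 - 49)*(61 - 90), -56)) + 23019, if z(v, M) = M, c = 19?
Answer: 23858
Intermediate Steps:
((c*45 + 40) + z((66 - 49)*(61 - 90), -56)) + 23019 = ((19*45 + 40) - 56) + 23019 = ((855 + 40) - 56) + 23019 = (895 - 56) + 23019 = 839 + 23019 = 23858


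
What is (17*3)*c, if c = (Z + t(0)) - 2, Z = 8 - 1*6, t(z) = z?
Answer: 0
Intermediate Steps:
Z = 2 (Z = 8 - 6 = 2)
c = 0 (c = (2 + 0) - 2 = 2 - 2 = 0)
(17*3)*c = (17*3)*0 = 51*0 = 0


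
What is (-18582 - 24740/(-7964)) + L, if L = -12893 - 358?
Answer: -63373318/1991 ≈ -31830.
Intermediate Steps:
L = -13251
(-18582 - 24740/(-7964)) + L = (-18582 - 24740/(-7964)) - 13251 = (-18582 - 24740*(-1/7964)) - 13251 = (-18582 + 6185/1991) - 13251 = -36990577/1991 - 13251 = -63373318/1991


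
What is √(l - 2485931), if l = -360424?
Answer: I*√2846355 ≈ 1687.1*I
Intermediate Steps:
√(l - 2485931) = √(-360424 - 2485931) = √(-2846355) = I*√2846355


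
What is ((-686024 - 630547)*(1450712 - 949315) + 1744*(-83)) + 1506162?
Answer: -660123388277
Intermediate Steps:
((-686024 - 630547)*(1450712 - 949315) + 1744*(-83)) + 1506162 = (-1316571*501397 - 144752) + 1506162 = (-660124749687 - 144752) + 1506162 = -660124894439 + 1506162 = -660123388277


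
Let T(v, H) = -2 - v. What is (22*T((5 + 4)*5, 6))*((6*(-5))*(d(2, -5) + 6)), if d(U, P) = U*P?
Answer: -124080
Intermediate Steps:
d(U, P) = P*U
(22*T((5 + 4)*5, 6))*((6*(-5))*(d(2, -5) + 6)) = (22*(-2 - (5 + 4)*5))*((6*(-5))*(-5*2 + 6)) = (22*(-2 - 9*5))*(-30*(-10 + 6)) = (22*(-2 - 1*45))*(-30*(-4)) = (22*(-2 - 45))*120 = (22*(-47))*120 = -1034*120 = -124080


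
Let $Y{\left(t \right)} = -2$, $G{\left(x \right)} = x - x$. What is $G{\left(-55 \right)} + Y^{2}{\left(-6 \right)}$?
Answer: $4$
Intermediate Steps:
$G{\left(x \right)} = 0$
$G{\left(-55 \right)} + Y^{2}{\left(-6 \right)} = 0 + \left(-2\right)^{2} = 0 + 4 = 4$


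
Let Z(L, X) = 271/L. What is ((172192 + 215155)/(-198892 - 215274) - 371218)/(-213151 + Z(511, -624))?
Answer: 5237622642959/3007394344116 ≈ 1.7416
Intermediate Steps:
((172192 + 215155)/(-198892 - 215274) - 371218)/(-213151 + Z(511, -624)) = ((172192 + 215155)/(-198892 - 215274) - 371218)/(-213151 + 271/511) = (387347/(-414166) - 371218)/(-213151 + 271*(1/511)) = (387347*(-1/414166) - 371218)/(-213151 + 271/511) = (-387347/414166 - 371218)/(-108919890/511) = -153746261535/414166*(-511/108919890) = 5237622642959/3007394344116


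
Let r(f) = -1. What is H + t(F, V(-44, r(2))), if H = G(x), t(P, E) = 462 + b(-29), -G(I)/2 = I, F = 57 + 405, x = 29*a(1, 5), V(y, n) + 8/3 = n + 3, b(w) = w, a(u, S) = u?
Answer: 375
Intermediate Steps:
V(y, n) = 1/3 + n (V(y, n) = -8/3 + (n + 3) = -8/3 + (3 + n) = 1/3 + n)
x = 29 (x = 29*1 = 29)
F = 462
G(I) = -2*I
t(P, E) = 433 (t(P, E) = 462 - 29 = 433)
H = -58 (H = -2*29 = -58)
H + t(F, V(-44, r(2))) = -58 + 433 = 375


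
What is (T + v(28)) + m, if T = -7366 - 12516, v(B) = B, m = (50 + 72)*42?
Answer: -14730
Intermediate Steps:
m = 5124 (m = 122*42 = 5124)
T = -19882
(T + v(28)) + m = (-19882 + 28) + 5124 = -19854 + 5124 = -14730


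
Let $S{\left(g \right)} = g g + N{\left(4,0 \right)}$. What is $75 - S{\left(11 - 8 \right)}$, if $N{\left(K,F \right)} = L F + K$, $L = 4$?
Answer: $62$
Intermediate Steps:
$N{\left(K,F \right)} = K + 4 F$ ($N{\left(K,F \right)} = 4 F + K = K + 4 F$)
$S{\left(g \right)} = 4 + g^{2}$ ($S{\left(g \right)} = g g + \left(4 + 4 \cdot 0\right) = g^{2} + \left(4 + 0\right) = g^{2} + 4 = 4 + g^{2}$)
$75 - S{\left(11 - 8 \right)} = 75 - \left(4 + \left(11 - 8\right)^{2}\right) = 75 - \left(4 + 3^{2}\right) = 75 - \left(4 + 9\right) = 75 - 13 = 62$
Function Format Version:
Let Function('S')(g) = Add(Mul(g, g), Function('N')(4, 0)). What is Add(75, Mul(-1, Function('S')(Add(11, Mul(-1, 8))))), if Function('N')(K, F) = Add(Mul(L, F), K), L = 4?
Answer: 62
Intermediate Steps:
Function('N')(K, F) = Add(K, Mul(4, F)) (Function('N')(K, F) = Add(Mul(4, F), K) = Add(K, Mul(4, F)))
Function('S')(g) = Add(4, Pow(g, 2)) (Function('S')(g) = Add(Mul(g, g), Add(4, Mul(4, 0))) = Add(Pow(g, 2), Add(4, 0)) = Add(Pow(g, 2), 4) = Add(4, Pow(g, 2)))
Add(75, Mul(-1, Function('S')(Add(11, Mul(-1, 8))))) = Add(75, Mul(-1, Add(4, Pow(Add(11, Mul(-1, 8)), 2)))) = Add(75, Mul(-1, Add(4, Pow(Add(11, -8), 2)))) = Add(75, Mul(-1, Add(4, Pow(3, 2)))) = Add(75, Mul(-1, Add(4, 9))) = Add(75, Mul(-1, 13)) = Add(75, -13) = 62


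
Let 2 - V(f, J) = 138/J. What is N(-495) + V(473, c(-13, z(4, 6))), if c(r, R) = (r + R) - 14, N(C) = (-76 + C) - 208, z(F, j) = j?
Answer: -5393/7 ≈ -770.43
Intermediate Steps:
N(C) = -284 + C
c(r, R) = -14 + R + r (c(r, R) = (R + r) - 14 = -14 + R + r)
V(f, J) = 2 - 138/J
N(-495) + V(473, c(-13, z(4, 6))) = (-284 - 495) + (2 - 138/(-14 + 6 - 13)) = -779 + (2 - 138/(-21)) = -779 + (2 - 138*(-1/21)) = -779 + (2 + 46/7) = -779 + 60/7 = -5393/7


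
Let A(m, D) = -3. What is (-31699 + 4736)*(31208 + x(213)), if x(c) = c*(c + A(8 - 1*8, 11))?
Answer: -2047516294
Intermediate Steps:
x(c) = c*(-3 + c) (x(c) = c*(c - 3) = c*(-3 + c))
(-31699 + 4736)*(31208 + x(213)) = (-31699 + 4736)*(31208 + 213*(-3 + 213)) = -26963*(31208 + 213*210) = -26963*(31208 + 44730) = -26963*75938 = -2047516294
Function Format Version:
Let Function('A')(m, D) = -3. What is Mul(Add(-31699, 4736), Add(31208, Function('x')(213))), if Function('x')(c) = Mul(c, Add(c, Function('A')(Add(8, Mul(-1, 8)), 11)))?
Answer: -2047516294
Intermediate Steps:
Function('x')(c) = Mul(c, Add(-3, c)) (Function('x')(c) = Mul(c, Add(c, -3)) = Mul(c, Add(-3, c)))
Mul(Add(-31699, 4736), Add(31208, Function('x')(213))) = Mul(Add(-31699, 4736), Add(31208, Mul(213, Add(-3, 213)))) = Mul(-26963, Add(31208, Mul(213, 210))) = Mul(-26963, Add(31208, 44730)) = Mul(-26963, 75938) = -2047516294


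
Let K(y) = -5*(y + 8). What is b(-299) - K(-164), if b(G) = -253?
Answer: -1033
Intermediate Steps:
K(y) = -40 - 5*y (K(y) = -5*(8 + y) = -40 - 5*y)
b(-299) - K(-164) = -253 - (-40 - 5*(-164)) = -253 - (-40 + 820) = -253 - 1*780 = -253 - 780 = -1033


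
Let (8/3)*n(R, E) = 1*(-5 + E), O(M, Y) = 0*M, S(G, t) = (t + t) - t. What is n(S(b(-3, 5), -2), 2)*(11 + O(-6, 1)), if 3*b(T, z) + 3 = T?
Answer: -99/8 ≈ -12.375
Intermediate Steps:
b(T, z) = -1 + T/3
S(G, t) = t (S(G, t) = 2*t - t = t)
O(M, Y) = 0
n(R, E) = -15/8 + 3*E/8 (n(R, E) = 3*(1*(-5 + E))/8 = 3*(-5 + E)/8 = -15/8 + 3*E/8)
n(S(b(-3, 5), -2), 2)*(11 + O(-6, 1)) = (-15/8 + (3/8)*2)*(11 + 0) = (-15/8 + 3/4)*11 = -9/8*11 = -99/8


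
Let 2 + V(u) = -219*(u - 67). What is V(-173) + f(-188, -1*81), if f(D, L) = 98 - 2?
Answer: 52654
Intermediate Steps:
V(u) = 14671 - 219*u (V(u) = -2 - 219*(u - 67) = -2 - 219*(-67 + u) = -2 + (14673 - 219*u) = 14671 - 219*u)
f(D, L) = 96
V(-173) + f(-188, -1*81) = (14671 - 219*(-173)) + 96 = (14671 + 37887) + 96 = 52558 + 96 = 52654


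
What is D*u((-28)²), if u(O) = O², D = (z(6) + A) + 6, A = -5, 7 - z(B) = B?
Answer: 1229312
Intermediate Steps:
z(B) = 7 - B
D = 2 (D = ((7 - 1*6) - 5) + 6 = ((7 - 6) - 5) + 6 = (1 - 5) + 6 = -4 + 6 = 2)
D*u((-28)²) = 2*((-28)²)² = 2*784² = 2*614656 = 1229312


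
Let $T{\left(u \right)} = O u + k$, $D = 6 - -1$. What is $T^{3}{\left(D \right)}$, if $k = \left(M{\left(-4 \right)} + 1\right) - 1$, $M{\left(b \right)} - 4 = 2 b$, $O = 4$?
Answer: $13824$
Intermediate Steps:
$M{\left(b \right)} = 4 + 2 b$
$D = 7$ ($D = 6 + 1 = 7$)
$k = -4$ ($k = \left(\left(4 + 2 \left(-4\right)\right) + 1\right) - 1 = \left(\left(4 - 8\right) + 1\right) - 1 = \left(-4 + 1\right) - 1 = -3 - 1 = -4$)
$T{\left(u \right)} = -4 + 4 u$ ($T{\left(u \right)} = 4 u - 4 = -4 + 4 u$)
$T^{3}{\left(D \right)} = \left(-4 + 4 \cdot 7\right)^{3} = \left(-4 + 28\right)^{3} = 24^{3} = 13824$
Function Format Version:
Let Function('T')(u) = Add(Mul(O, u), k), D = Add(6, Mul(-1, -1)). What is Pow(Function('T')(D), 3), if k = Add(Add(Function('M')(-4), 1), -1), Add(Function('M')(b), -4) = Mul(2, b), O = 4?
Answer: 13824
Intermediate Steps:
Function('M')(b) = Add(4, Mul(2, b))
D = 7 (D = Add(6, 1) = 7)
k = -4 (k = Add(Add(Add(4, Mul(2, -4)), 1), -1) = Add(Add(Add(4, -8), 1), -1) = Add(Add(-4, 1), -1) = Add(-3, -1) = -4)
Function('T')(u) = Add(-4, Mul(4, u)) (Function('T')(u) = Add(Mul(4, u), -4) = Add(-4, Mul(4, u)))
Pow(Function('T')(D), 3) = Pow(Add(-4, Mul(4, 7)), 3) = Pow(Add(-4, 28), 3) = Pow(24, 3) = 13824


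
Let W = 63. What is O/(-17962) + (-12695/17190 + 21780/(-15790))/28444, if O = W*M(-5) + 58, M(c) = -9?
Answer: 39194384059651/1386766585641528 ≈ 0.028263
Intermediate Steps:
O = -509 (O = 63*(-9) + 58 = -567 + 58 = -509)
O/(-17962) + (-12695/17190 + 21780/(-15790))/28444 = -509/(-17962) + (-12695/17190 + 21780/(-15790))/28444 = -509*(-1/17962) + (-12695*1/17190 + 21780*(-1/15790))*(1/28444) = 509/17962 + (-2539/3438 - 2178/1579)*(1/28444) = 509/17962 - 11497045/5428602*1/28444 = 509/17962 - 11497045/154411155288 = 39194384059651/1386766585641528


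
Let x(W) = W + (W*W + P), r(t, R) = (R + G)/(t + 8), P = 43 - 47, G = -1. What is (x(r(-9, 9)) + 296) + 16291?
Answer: 16639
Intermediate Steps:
P = -4
r(t, R) = (-1 + R)/(8 + t) (r(t, R) = (R - 1)/(t + 8) = (-1 + R)/(8 + t))
x(W) = -4 + W + W² (x(W) = W + (W*W - 4) = W + (W² - 4) = W + (-4 + W²) = -4 + W + W²)
(x(r(-9, 9)) + 296) + 16291 = ((-4 + (-1 + 9)/(8 - 9) + ((-1 + 9)/(8 - 9))²) + 296) + 16291 = ((-4 + 8/(-1) + (8/(-1))²) + 296) + 16291 = ((-4 - 1*8 + (-1*8)²) + 296) + 16291 = ((-4 - 8 + (-8)²) + 296) + 16291 = ((-4 - 8 + 64) + 296) + 16291 = (52 + 296) + 16291 = 348 + 16291 = 16639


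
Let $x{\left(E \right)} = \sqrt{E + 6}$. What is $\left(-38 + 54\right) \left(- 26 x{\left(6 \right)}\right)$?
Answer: $- 832 \sqrt{3} \approx -1441.1$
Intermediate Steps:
$x{\left(E \right)} = \sqrt{6 + E}$
$\left(-38 + 54\right) \left(- 26 x{\left(6 \right)}\right) = \left(-38 + 54\right) \left(- 26 \sqrt{6 + 6}\right) = 16 \left(- 26 \sqrt{12}\right) = 16 \left(- 26 \cdot 2 \sqrt{3}\right) = 16 \left(- 52 \sqrt{3}\right) = - 832 \sqrt{3}$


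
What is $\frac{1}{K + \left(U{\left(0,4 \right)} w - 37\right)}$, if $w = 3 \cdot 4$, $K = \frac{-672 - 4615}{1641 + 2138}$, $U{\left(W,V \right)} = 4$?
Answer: $\frac{3779}{36282} \approx 0.10416$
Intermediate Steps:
$K = - \frac{5287}{3779} \approx -1.399$
$w = 12$
$\frac{1}{K + \left(U{\left(0,4 \right)} w - 37\right)} = \frac{1}{- \frac{5287}{3779} + \left(4 \cdot 12 - 37\right)} = \frac{1}{- \frac{5287}{3779} + \left(48 - 37\right)} = \frac{1}{- \frac{5287}{3779} + 11} = \frac{1}{\frac{36282}{3779}} = \frac{3779}{36282}$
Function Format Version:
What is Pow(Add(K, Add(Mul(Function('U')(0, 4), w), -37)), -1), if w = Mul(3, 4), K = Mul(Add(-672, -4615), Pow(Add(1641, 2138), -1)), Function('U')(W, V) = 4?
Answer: Rational(3779, 36282) ≈ 0.10416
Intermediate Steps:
K = Rational(-5287, 3779) (K = Mul(-5287, Pow(3779, -1)) = Mul(-5287, Rational(1, 3779)) = Rational(-5287, 3779) ≈ -1.3990)
w = 12
Pow(Add(K, Add(Mul(Function('U')(0, 4), w), -37)), -1) = Pow(Add(Rational(-5287, 3779), Add(Mul(4, 12), -37)), -1) = Pow(Add(Rational(-5287, 3779), Add(48, -37)), -1) = Pow(Add(Rational(-5287, 3779), 11), -1) = Pow(Rational(36282, 3779), -1) = Rational(3779, 36282)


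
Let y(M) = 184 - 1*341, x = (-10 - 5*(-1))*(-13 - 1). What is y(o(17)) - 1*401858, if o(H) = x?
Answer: -402015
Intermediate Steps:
x = 70 (x = (-10 + 5)*(-14) = -5*(-14) = 70)
o(H) = 70
y(M) = -157 (y(M) = 184 - 341 = -157)
y(o(17)) - 1*401858 = -157 - 1*401858 = -157 - 401858 = -402015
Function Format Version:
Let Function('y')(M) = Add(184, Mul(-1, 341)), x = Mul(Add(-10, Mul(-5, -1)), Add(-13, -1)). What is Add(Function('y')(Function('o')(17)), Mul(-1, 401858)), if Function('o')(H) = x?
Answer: -402015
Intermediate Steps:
x = 70 (x = Mul(Add(-10, 5), -14) = Mul(-5, -14) = 70)
Function('o')(H) = 70
Function('y')(M) = -157 (Function('y')(M) = Add(184, -341) = -157)
Add(Function('y')(Function('o')(17)), Mul(-1, 401858)) = Add(-157, Mul(-1, 401858)) = Add(-157, -401858) = -402015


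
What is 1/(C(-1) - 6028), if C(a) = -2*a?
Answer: -1/6026 ≈ -0.00016595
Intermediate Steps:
1/(C(-1) - 6028) = 1/(-2*(-1) - 6028) = 1/(2 - 6028) = 1/(-6026) = -1/6026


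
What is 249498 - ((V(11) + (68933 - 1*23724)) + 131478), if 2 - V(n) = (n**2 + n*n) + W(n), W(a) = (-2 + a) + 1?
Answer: 73061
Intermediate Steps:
W(a) = -1 + a
V(n) = 3 - n - 2*n**2 (V(n) = 2 - ((n**2 + n*n) + (-1 + n)) = 2 - ((n**2 + n**2) + (-1 + n)) = 2 - (2*n**2 + (-1 + n)) = 2 - (-1 + n + 2*n**2) = 2 + (1 - n - 2*n**2) = 3 - n - 2*n**2)
249498 - ((V(11) + (68933 - 1*23724)) + 131478) = 249498 - (((3 - 1*11 - 2*11**2) + (68933 - 1*23724)) + 131478) = 249498 - (((3 - 11 - 2*121) + (68933 - 23724)) + 131478) = 249498 - (((3 - 11 - 242) + 45209) + 131478) = 249498 - ((-250 + 45209) + 131478) = 249498 - (44959 + 131478) = 249498 - 1*176437 = 249498 - 176437 = 73061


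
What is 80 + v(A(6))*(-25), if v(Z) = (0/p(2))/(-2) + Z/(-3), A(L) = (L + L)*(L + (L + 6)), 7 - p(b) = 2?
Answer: 1880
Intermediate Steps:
p(b) = 5 (p(b) = 7 - 1*2 = 7 - 2 = 5)
A(L) = 2*L*(6 + 2*L) (A(L) = (2*L)*(L + (6 + L)) = (2*L)*(6 + 2*L) = 2*L*(6 + 2*L))
v(Z) = -Z/3 (v(Z) = (0/5)/(-2) + Z/(-3) = (0*(⅕))*(-½) + Z*(-⅓) = 0*(-½) - Z/3 = 0 - Z/3 = -Z/3)
80 + v(A(6))*(-25) = 80 - 4*6*(3 + 6)/3*(-25) = 80 - 4*6*9/3*(-25) = 80 - ⅓*216*(-25) = 80 - 72*(-25) = 80 + 1800 = 1880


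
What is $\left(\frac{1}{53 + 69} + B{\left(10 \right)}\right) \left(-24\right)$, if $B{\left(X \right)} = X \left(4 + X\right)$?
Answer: $- \frac{204972}{61} \approx -3360.2$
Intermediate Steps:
$\left(\frac{1}{53 + 69} + B{\left(10 \right)}\right) \left(-24\right) = \left(\frac{1}{53 + 69} + 10 \left(4 + 10\right)\right) \left(-24\right) = \left(\frac{1}{122} + 10 \cdot 14\right) \left(-24\right) = \left(\frac{1}{122} + 140\right) \left(-24\right) = \frac{17081}{122} \left(-24\right) = - \frac{204972}{61}$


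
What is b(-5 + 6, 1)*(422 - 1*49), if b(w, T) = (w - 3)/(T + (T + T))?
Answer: -746/3 ≈ -248.67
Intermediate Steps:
b(w, T) = (-3 + w)/(3*T) (b(w, T) = (-3 + w)/(T + 2*T) = (-3 + w)/((3*T)) = (-3 + w)*(1/(3*T)) = (-3 + w)/(3*T))
b(-5 + 6, 1)*(422 - 1*49) = ((⅓)*(-3 + (-5 + 6))/1)*(422 - 1*49) = ((⅓)*1*(-3 + 1))*(422 - 49) = ((⅓)*1*(-2))*373 = -⅔*373 = -746/3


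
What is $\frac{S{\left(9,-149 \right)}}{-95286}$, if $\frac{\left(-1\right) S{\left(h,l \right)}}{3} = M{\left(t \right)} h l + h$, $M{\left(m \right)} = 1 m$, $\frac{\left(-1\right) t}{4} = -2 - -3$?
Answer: $\frac{5373}{31762} \approx 0.16916$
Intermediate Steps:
$t = -4$ ($t = - 4 \left(-2 - -3\right) = - 4 \left(-2 + 3\right) = \left(-4\right) 1 = -4$)
$M{\left(m \right)} = m$
$S{\left(h,l \right)} = - 3 h + 12 h l$ ($S{\left(h,l \right)} = - 3 \left(- 4 h l + h\right) = - 3 \left(h - 4 h l\right) = - 3 h + 12 h l$)
$\frac{S{\left(9,-149 \right)}}{-95286} = \frac{3 \cdot 9 \left(-1 + 4 \left(-149\right)\right)}{-95286} = 3 \cdot 9 \left(-1 - 596\right) \left(- \frac{1}{95286}\right) = 3 \cdot 9 \left(-597\right) \left(- \frac{1}{95286}\right) = \left(-16119\right) \left(- \frac{1}{95286}\right) = \frac{5373}{31762}$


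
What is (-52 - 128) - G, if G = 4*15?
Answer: -240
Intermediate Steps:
G = 60
(-52 - 128) - G = (-52 - 128) - 1*60 = -180 - 60 = -240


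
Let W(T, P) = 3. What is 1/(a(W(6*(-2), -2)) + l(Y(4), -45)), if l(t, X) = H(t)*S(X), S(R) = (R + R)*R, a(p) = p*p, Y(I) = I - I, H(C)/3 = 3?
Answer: 1/36459 ≈ 2.7428e-5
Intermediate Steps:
H(C) = 9 (H(C) = 3*3 = 9)
Y(I) = 0
a(p) = p²
S(R) = 2*R² (S(R) = (2*R)*R = 2*R²)
l(t, X) = 18*X² (l(t, X) = 9*(2*X²) = 18*X²)
1/(a(W(6*(-2), -2)) + l(Y(4), -45)) = 1/(3² + 18*(-45)²) = 1/(9 + 18*2025) = 1/(9 + 36450) = 1/36459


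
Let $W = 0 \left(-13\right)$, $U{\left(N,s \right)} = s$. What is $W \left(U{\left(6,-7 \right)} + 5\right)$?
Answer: $0$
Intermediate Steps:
$W = 0$
$W \left(U{\left(6,-7 \right)} + 5\right) = 0 \left(-7 + 5\right) = 0 \left(-2\right) = 0$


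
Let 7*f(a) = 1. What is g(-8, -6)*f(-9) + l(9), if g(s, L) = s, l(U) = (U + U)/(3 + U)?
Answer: 5/14 ≈ 0.35714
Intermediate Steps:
f(a) = 1/7 (f(a) = (1/7)*1 = 1/7)
l(U) = 2*U/(3 + U) (l(U) = (2*U)/(3 + U) = 2*U/(3 + U))
g(-8, -6)*f(-9) + l(9) = -8*1/7 + 2*9/(3 + 9) = -8/7 + 2*9/12 = -8/7 + 2*9*(1/12) = -8/7 + 3/2 = 5/14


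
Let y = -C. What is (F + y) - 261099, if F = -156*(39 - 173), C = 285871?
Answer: -526066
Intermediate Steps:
y = -285871 (y = -1*285871 = -285871)
F = 20904 (F = -156*(-134) = 20904)
(F + y) - 261099 = (20904 - 285871) - 261099 = -264967 - 261099 = -526066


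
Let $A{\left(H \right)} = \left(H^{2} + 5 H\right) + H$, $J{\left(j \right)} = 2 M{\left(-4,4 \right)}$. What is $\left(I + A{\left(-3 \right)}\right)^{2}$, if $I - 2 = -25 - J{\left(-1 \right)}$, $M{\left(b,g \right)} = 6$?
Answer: $1936$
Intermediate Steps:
$J{\left(j \right)} = 12$ ($J{\left(j \right)} = 2 \cdot 6 = 12$)
$A{\left(H \right)} = H^{2} + 6 H$
$I = -35$ ($I = 2 - 37 = -35$)
$\left(I + A{\left(-3 \right)}\right)^{2} = \left(-35 - 3 \left(6 - 3\right)\right)^{2} = \left(-35 - 9\right)^{2} = \left(-44\right)^{2} = 1936$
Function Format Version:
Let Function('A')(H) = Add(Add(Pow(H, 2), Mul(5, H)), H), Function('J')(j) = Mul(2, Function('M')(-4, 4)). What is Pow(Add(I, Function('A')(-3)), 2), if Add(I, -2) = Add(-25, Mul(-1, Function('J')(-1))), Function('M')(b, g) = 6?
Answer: 1936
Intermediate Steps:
Function('J')(j) = 12 (Function('J')(j) = Mul(2, 6) = 12)
Function('A')(H) = Add(Pow(H, 2), Mul(6, H))
I = -35 (I = Add(2, Add(-25, Mul(-1, 12))) = Add(2, Add(-25, -12)) = Add(2, -37) = -35)
Pow(Add(I, Function('A')(-3)), 2) = Pow(Add(-35, Mul(-3, Add(6, -3))), 2) = Pow(Add(-35, Mul(-3, 3)), 2) = Pow(Add(-35, -9), 2) = Pow(-44, 2) = 1936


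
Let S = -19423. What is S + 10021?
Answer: -9402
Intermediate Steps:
S + 10021 = -19423 + 10021 = -9402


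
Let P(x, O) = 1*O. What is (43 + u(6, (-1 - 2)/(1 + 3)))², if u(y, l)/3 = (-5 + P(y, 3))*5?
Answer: 169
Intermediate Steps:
P(x, O) = O
u(y, l) = -30 (u(y, l) = 3*((-5 + 3)*5) = 3*(-2*5) = 3*(-10) = -30)
(43 + u(6, (-1 - 2)/(1 + 3)))² = (43 - 30)² = 13² = 169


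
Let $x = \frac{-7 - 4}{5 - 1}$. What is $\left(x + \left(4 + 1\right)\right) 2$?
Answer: $\frac{9}{2} \approx 4.5$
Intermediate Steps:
$x = - \frac{11}{4}$ ($x = \frac{-7 - 4}{4} = \left(-11\right) \frac{1}{4} = - \frac{11}{4} \approx -2.75$)
$\left(x + \left(4 + 1\right)\right) 2 = \left(- \frac{11}{4} + \left(4 + 1\right)\right) 2 = \left(- \frac{11}{4} + 5\right) 2 = \frac{9}{4} \cdot 2 = \frac{9}{2}$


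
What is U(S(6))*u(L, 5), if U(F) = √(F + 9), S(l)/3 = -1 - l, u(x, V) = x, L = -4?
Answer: -8*I*√3 ≈ -13.856*I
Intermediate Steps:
S(l) = -3 - 3*l (S(l) = 3*(-1 - l) = -3 - 3*l)
U(F) = √(9 + F)
U(S(6))*u(L, 5) = √(9 + (-3 - 3*6))*(-4) = √(9 + (-3 - 18))*(-4) = √(9 - 21)*(-4) = √(-12)*(-4) = (2*I*√3)*(-4) = -8*I*√3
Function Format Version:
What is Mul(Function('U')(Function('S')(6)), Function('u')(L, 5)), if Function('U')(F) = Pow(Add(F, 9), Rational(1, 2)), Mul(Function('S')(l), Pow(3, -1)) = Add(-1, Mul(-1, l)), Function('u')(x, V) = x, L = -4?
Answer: Mul(-8, I, Pow(3, Rational(1, 2))) ≈ Mul(-13.856, I)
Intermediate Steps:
Function('S')(l) = Add(-3, Mul(-3, l)) (Function('S')(l) = Mul(3, Add(-1, Mul(-1, l))) = Add(-3, Mul(-3, l)))
Function('U')(F) = Pow(Add(9, F), Rational(1, 2))
Mul(Function('U')(Function('S')(6)), Function('u')(L, 5)) = Mul(Pow(Add(9, Add(-3, Mul(-3, 6))), Rational(1, 2)), -4) = Mul(Pow(Add(9, Add(-3, -18)), Rational(1, 2)), -4) = Mul(Pow(Add(9, -21), Rational(1, 2)), -4) = Mul(Pow(-12, Rational(1, 2)), -4) = Mul(Mul(2, I, Pow(3, Rational(1, 2))), -4) = Mul(-8, I, Pow(3, Rational(1, 2)))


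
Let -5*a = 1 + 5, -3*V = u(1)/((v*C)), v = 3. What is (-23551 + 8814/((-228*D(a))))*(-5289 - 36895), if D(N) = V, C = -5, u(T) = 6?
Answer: 19108413406/19 ≈ 1.0057e+9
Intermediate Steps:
V = 2/15 (V = -2/(3*(-5)) = -2/(-15) = -2*(-1)/15 = -⅓*(-⅖) = 2/15 ≈ 0.13333)
a = -6/5 (a = -(1 + 5)/5 = -⅕*6 = -6/5 ≈ -1.2000)
D(N) = 2/15
(-23551 + 8814/((-228*D(a))))*(-5289 - 36895) = (-23551 + 8814/((-228*2/15)))*(-5289 - 36895) = (-23551 + 8814/(-152/5))*(-42184) = (-23551 + 8814*(-5/152))*(-42184) = (-23551 - 22035/76)*(-42184) = -1811911/76*(-42184) = 19108413406/19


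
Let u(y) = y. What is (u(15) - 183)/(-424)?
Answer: 21/53 ≈ 0.39623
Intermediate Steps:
(u(15) - 183)/(-424) = (15 - 183)/(-424) = -168*(-1/424) = 21/53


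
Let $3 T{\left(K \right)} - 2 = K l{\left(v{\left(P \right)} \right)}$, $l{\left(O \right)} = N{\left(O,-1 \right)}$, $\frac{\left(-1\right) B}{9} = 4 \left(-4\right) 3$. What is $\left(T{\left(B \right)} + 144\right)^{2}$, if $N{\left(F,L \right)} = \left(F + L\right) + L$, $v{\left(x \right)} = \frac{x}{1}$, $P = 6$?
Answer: $\frac{4674244}{9} \approx 5.1936 \cdot 10^{5}$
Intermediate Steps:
$v{\left(x \right)} = x$ ($v{\left(x \right)} = x 1 = x$)
$B = 432$ ($B = - 9 \cdot 4 \left(-4\right) 3 = - 9 \left(\left(-16\right) 3\right) = \left(-9\right) \left(-48\right) = 432$)
$N{\left(F,L \right)} = F + 2 L$
$l{\left(O \right)} = -2 + O$ ($l{\left(O \right)} = O + 2 \left(-1\right) = O - 2 = -2 + O$)
$T{\left(K \right)} = \frac{2}{3} + \frac{4 K}{3}$ ($T{\left(K \right)} = \frac{2}{3} + \frac{K \left(-2 + 6\right)}{3} = \frac{2}{3} + \frac{K 4}{3} = \frac{2}{3} + \frac{4 K}{3}$)
$\left(T{\left(B \right)} + 144\right)^{2} = \left(\left(\frac{2}{3} + \frac{4}{3} \cdot 432\right) + 144\right)^{2} = \left(\left(\frac{2}{3} + 576\right) + 144\right)^{2} = \left(\frac{1730}{3} + 144\right)^{2} = \left(\frac{2162}{3}\right)^{2} = \frac{4674244}{9}$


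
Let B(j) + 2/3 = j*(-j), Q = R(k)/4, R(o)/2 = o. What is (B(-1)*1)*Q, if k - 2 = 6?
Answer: -20/3 ≈ -6.6667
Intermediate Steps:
k = 8 (k = 2 + 6 = 8)
R(o) = 2*o
Q = 4 (Q = (2*8)/4 = 16*(¼) = 4)
B(j) = -⅔ - j² (B(j) = -⅔ + j*(-j) = -⅔ - j²)
(B(-1)*1)*Q = ((-⅔ - 1*(-1)²)*1)*4 = ((-⅔ - 1*1)*1)*4 = ((-⅔ - 1)*1)*4 = -5/3*1*4 = -5/3*4 = -20/3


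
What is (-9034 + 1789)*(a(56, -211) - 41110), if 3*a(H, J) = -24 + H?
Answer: 297764670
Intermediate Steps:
a(H, J) = -8 + H/3 (a(H, J) = (-24 + H)/3 = -8 + H/3)
(-9034 + 1789)*(a(56, -211) - 41110) = (-9034 + 1789)*((-8 + (⅓)*56) - 41110) = -7245*((-8 + 56/3) - 41110) = -7245*(32/3 - 41110) = -7245*(-123298/3) = 297764670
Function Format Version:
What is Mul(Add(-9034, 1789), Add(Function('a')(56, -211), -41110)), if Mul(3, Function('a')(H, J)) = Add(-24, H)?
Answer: 297764670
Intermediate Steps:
Function('a')(H, J) = Add(-8, Mul(Rational(1, 3), H)) (Function('a')(H, J) = Mul(Rational(1, 3), Add(-24, H)) = Add(-8, Mul(Rational(1, 3), H)))
Mul(Add(-9034, 1789), Add(Function('a')(56, -211), -41110)) = Mul(Add(-9034, 1789), Add(Add(-8, Mul(Rational(1, 3), 56)), -41110)) = Mul(-7245, Add(Add(-8, Rational(56, 3)), -41110)) = Mul(-7245, Add(Rational(32, 3), -41110)) = Mul(-7245, Rational(-123298, 3)) = 297764670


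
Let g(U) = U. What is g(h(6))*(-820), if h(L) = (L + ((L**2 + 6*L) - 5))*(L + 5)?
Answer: -658460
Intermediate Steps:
h(L) = (5 + L)*(-5 + L**2 + 7*L) (h(L) = (L + (-5 + L**2 + 6*L))*(5 + L) = (-5 + L**2 + 7*L)*(5 + L) = (5 + L)*(-5 + L**2 + 7*L))
g(h(6))*(-820) = (-25 + 6**3 + 12*6**2 + 30*6)*(-820) = (-25 + 216 + 12*36 + 180)*(-820) = (-25 + 216 + 432 + 180)*(-820) = 803*(-820) = -658460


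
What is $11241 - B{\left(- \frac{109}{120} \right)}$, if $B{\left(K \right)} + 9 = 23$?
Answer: $11227$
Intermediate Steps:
$B{\left(K \right)} = 14$ ($B{\left(K \right)} = -9 + 23 = 14$)
$11241 - B{\left(- \frac{109}{120} \right)} = 11241 - 14 = 11227$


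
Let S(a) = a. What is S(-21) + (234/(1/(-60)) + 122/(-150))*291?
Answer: -102147442/25 ≈ -4.0859e+6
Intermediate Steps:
S(-21) + (234/(1/(-60)) + 122/(-150))*291 = -21 + (234/(1/(-60)) + 122/(-150))*291 = -21 + (234/(-1/60) + 122*(-1/150))*291 = -21 + (234*(-60) - 61/75)*291 = -21 + (-14040 - 61/75)*291 = -21 - 1053061/75*291 = -21 - 102146917/25 = -102147442/25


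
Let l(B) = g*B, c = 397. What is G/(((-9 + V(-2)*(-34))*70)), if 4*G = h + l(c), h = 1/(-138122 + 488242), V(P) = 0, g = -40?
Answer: 5559905599/882302400 ≈ 6.3016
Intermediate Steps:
h = 1/350120 ≈ 2.8562e-6
l(B) = -40*B
G = -5559905599/1400480 (G = (1/350120 - 40*397)/4 = (1/350120 - 15880)/4 = (¼)*(-5559905599/350120) = -5559905599/1400480 ≈ -3970.0)
G/(((-9 + V(-2)*(-34))*70)) = -5559905599*1/(70*(-9 + 0*(-34)))/1400480 = -5559905599*1/(70*(-9 + 0))/1400480 = -5559905599/(1400480*((-9*70))) = -5559905599/1400480/(-630) = -5559905599/1400480*(-1/630) = 5559905599/882302400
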